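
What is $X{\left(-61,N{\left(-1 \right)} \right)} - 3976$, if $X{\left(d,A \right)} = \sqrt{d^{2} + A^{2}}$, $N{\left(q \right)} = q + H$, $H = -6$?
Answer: $-3976 + \sqrt{3770} \approx -3914.6$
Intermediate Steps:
$N{\left(q \right)} = -6 + q$ ($N{\left(q \right)} = q - 6 = -6 + q$)
$X{\left(d,A \right)} = \sqrt{A^{2} + d^{2}}$
$X{\left(-61,N{\left(-1 \right)} \right)} - 3976 = \sqrt{\left(-6 - 1\right)^{2} + \left(-61\right)^{2}} - 3976 = \sqrt{\left(-7\right)^{2} + 3721} - 3976 = \sqrt{49 + 3721} - 3976 = \sqrt{3770} - 3976 = -3976 + \sqrt{3770}$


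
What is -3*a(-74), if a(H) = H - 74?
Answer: 444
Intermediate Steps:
a(H) = -74 + H
-3*a(-74) = -3*(-74 - 74) = -3*(-148) = 444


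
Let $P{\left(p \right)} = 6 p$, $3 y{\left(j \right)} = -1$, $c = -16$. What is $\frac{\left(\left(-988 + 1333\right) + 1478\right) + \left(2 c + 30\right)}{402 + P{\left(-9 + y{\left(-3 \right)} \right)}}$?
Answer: $\frac{1821}{346} \approx 5.263$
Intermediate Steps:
$y{\left(j \right)} = - \frac{1}{3}$ ($y{\left(j \right)} = \frac{1}{3} \left(-1\right) = - \frac{1}{3}$)
$\frac{\left(\left(-988 + 1333\right) + 1478\right) + \left(2 c + 30\right)}{402 + P{\left(-9 + y{\left(-3 \right)} \right)}} = \frac{\left(\left(-988 + 1333\right) + 1478\right) + \left(2 \left(-16\right) + 30\right)}{402 + 6 \left(-9 - \frac{1}{3}\right)} = \frac{\left(345 + 1478\right) + \left(-32 + 30\right)}{402 + 6 \left(- \frac{28}{3}\right)} = \frac{1823 - 2}{402 - 56} = \frac{1821}{346}$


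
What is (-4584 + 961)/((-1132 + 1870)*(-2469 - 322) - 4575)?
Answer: 3623/2064333 ≈ 0.0017550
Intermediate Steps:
(-4584 + 961)/((-1132 + 1870)*(-2469 - 322) - 4575) = -3623/(738*(-2791) - 4575) = -3623/(-2059758 - 4575) = -3623/(-2064333) = -3623*(-1/2064333) = 3623/2064333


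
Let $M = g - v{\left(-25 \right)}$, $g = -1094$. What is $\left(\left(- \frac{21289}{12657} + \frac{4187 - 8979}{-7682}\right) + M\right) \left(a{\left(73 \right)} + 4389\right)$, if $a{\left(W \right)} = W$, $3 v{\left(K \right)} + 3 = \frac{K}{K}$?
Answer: $- \frac{10321659807418}{2113719} \approx -4.8832 \cdot 10^{6}$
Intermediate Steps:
$v{\left(K \right)} = - \frac{2}{3}$ ($v{\left(K \right)} = -1 + \frac{K \frac{1}{K}}{3} = -1 + \frac{1}{3} \cdot 1 = -1 + \frac{1}{3} = - \frac{2}{3}$)
$M = - \frac{3280}{3}$ ($M = -1094 - - \frac{2}{3} = -1094 + \frac{2}{3} = - \frac{3280}{3} \approx -1093.3$)
$\left(\left(- \frac{21289}{12657} + \frac{4187 - 8979}{-7682}\right) + M\right) \left(a{\left(73 \right)} + 4389\right) = \left(\left(- \frac{21289}{12657} + \frac{4187 - 8979}{-7682}\right) - \frac{3280}{3}\right) \left(73 + 4389\right) = \left(\left(\left(-21289\right) \frac{1}{12657} - - \frac{2396}{3841}\right) - \frac{3280}{3}\right) 4462 = \left(\left(- \frac{21289}{12657} + \frac{2396}{3841}\right) - \frac{3280}{3}\right) 4462 = \left(- \frac{51444877}{48615537} - \frac{3280}{3}\right) 4462 = \left(- \frac{53204431997}{48615537}\right) 4462 = - \frac{10321659807418}{2113719}$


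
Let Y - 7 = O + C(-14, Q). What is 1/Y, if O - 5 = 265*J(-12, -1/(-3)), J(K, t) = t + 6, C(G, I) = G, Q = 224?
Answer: 3/5029 ≈ 0.00059654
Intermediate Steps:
J(K, t) = 6 + t
O = 5050/3 (O = 5 + 265*(6 - 1/(-3)) = 5 + 265*(6 - 1*(-1/3)) = 5 + 265*(6 + 1/3) = 5 + 265*(19/3) = 5 + 5035/3 = 5050/3 ≈ 1683.3)
Y = 5029/3 (Y = 7 + (5050/3 - 14) = 7 + 5008/3 = 5029/3 ≈ 1676.3)
1/Y = 1/(5029/3) = 3/5029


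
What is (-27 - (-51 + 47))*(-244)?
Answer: 5612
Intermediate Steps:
(-27 - (-51 + 47))*(-244) = (-27 - 1*(-4))*(-244) = (-27 + 4)*(-244) = -23*(-244) = 5612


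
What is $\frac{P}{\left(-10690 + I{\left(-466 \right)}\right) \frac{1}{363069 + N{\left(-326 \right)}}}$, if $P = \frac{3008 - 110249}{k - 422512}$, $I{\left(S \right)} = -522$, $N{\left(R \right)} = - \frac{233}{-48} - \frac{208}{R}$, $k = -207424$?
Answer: $- \frac{101546317980769}{18419893062656} \approx -5.5129$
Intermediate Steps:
$N{\left(R \right)} = \frac{233}{48} - \frac{208}{R}$ ($N{\left(R \right)} = \left(-233\right) \left(- \frac{1}{48}\right) - \frac{208}{R} = \frac{233}{48} - \frac{208}{R}$)
$P = \frac{107241}{629936}$ ($P = \frac{3008 - 110249}{-207424 - 422512} = - \frac{107241}{-629936} = \left(-107241\right) \left(- \frac{1}{629936}\right) = \frac{107241}{629936} \approx 0.17024$)
$\frac{P}{\left(-10690 + I{\left(-466 \right)}\right) \frac{1}{363069 + N{\left(-326 \right)}}} = \frac{107241}{629936 \frac{-10690 - 522}{363069 + \left(\frac{233}{48} - \frac{208}{-326}\right)}} = \frac{107241}{629936 \left(- \frac{11212}{363069 + \left(\frac{233}{48} - - \frac{104}{163}\right)}\right)} = \frac{107241}{629936 \left(- \frac{11212}{363069 + \left(\frac{233}{48} + \frac{104}{163}\right)}\right)} = \frac{107241}{629936 \left(- \frac{11212}{363069 + \frac{42971}{7824}}\right)} = \frac{107241}{629936 \left(- \frac{11212}{\frac{2840694827}{7824}}\right)} = \frac{107241}{629936 \left(\left(-11212\right) \frac{7824}{2840694827}\right)} = \frac{107241}{629936 \left(- \frac{87722688}{2840694827}\right)} = \frac{107241}{629936} \left(- \frac{2840694827}{87722688}\right) = - \frac{101546317980769}{18419893062656}$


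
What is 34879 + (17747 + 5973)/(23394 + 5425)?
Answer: 1005201621/28819 ≈ 34880.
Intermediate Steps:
34879 + (17747 + 5973)/(23394 + 5425) = 34879 + 23720/28819 = 1005201621/28819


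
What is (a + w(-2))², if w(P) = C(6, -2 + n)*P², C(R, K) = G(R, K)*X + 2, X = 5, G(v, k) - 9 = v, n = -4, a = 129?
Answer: 190969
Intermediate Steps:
G(v, k) = 9 + v
C(R, K) = 47 + 5*R (C(R, K) = (9 + R)*5 + 2 = (45 + 5*R) + 2 = 47 + 5*R)
w(P) = 77*P² (w(P) = (47 + 5*6)*P² = (47 + 30)*P² = 77*P²)
(a + w(-2))² = (129 + 77*(-2)²)² = (129 + 77*4)² = (129 + 308)² = 437² = 190969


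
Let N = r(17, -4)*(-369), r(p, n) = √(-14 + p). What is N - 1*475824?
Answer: -475824 - 369*√3 ≈ -4.7646e+5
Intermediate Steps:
N = -369*√3 (N = √(-14 + 17)*(-369) = √3*(-369) = -369*√3 ≈ -639.13)
N - 1*475824 = -369*√3 - 1*475824 = -369*√3 - 475824 = -475824 - 369*√3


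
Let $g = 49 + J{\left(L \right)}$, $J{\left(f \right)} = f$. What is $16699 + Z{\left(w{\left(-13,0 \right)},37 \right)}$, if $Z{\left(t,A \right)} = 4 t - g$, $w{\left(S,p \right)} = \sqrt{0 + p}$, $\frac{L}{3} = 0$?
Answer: $16650$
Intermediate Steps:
$L = 0$ ($L = 3 \cdot 0 = 0$)
$w{\left(S,p \right)} = \sqrt{p}$
$g = 49$ ($g = 49 + 0 = 49$)
$Z{\left(t,A \right)} = -49 + 4 t$ ($Z{\left(t,A \right)} = 4 t - 49 = -49 + 4 t$)
$16699 + Z{\left(w{\left(-13,0 \right)},37 \right)} = 16699 - \left(49 - 4 \sqrt{0}\right) = 16699 + \left(-49 + 4 \cdot 0\right) = 16699 + \left(-49 + 0\right) = 16699 - 49 = 16650$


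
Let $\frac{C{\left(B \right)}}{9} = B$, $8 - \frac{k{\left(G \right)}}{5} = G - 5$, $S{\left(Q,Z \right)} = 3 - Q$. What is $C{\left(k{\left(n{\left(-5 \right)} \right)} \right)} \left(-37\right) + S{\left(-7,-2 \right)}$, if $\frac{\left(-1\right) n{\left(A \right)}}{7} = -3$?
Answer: $13330$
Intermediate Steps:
$n{\left(A \right)} = 21$ ($n{\left(A \right)} = \left(-7\right) \left(-3\right) = 21$)
$k{\left(G \right)} = 65 - 5 G$ ($k{\left(G \right)} = 40 - 5 \left(G - 5\right) = 40 - 5 \left(-5 + G\right) = 40 - \left(-25 + 5 G\right) = 65 - 5 G$)
$C{\left(B \right)} = 9 B$
$C{\left(k{\left(n{\left(-5 \right)} \right)} \right)} \left(-37\right) + S{\left(-7,-2 \right)} = 9 \left(65 - 105\right) \left(-37\right) + \left(3 - -7\right) = 9 \left(65 - 105\right) \left(-37\right) + \left(3 + 7\right) = 9 \left(-40\right) \left(-37\right) + 10 = \left(-360\right) \left(-37\right) + 10 = 13320 + 10 = 13330$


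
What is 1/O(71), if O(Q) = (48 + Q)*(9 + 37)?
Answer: 1/5474 ≈ 0.00018268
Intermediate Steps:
O(Q) = 2208 + 46*Q (O(Q) = (48 + Q)*46 = 2208 + 46*Q)
1/O(71) = 1/(2208 + 46*71) = 1/(2208 + 3266) = 1/5474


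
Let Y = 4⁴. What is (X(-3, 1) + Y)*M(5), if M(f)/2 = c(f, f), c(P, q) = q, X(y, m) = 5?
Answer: 2610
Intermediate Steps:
M(f) = 2*f
Y = 256
(X(-3, 1) + Y)*M(5) = (5 + 256)*(2*5) = 261*10 = 2610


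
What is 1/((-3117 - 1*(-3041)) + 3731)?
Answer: 1/3655 ≈ 0.00027360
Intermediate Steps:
1/((-3117 - 1*(-3041)) + 3731) = 1/((-3117 + 3041) + 3731) = 1/(-76 + 3731) = 1/3655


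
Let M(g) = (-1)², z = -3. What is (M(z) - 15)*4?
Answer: -56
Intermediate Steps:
M(g) = 1
(M(z) - 15)*4 = (1 - 15)*4 = -14*4 = -56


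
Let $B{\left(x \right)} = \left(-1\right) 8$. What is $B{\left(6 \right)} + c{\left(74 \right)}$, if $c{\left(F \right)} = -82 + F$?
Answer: $-16$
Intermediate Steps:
$B{\left(x \right)} = -8$
$B{\left(6 \right)} + c{\left(74 \right)} = -8 + \left(-82 + 74\right) = -8 - 8 = -16$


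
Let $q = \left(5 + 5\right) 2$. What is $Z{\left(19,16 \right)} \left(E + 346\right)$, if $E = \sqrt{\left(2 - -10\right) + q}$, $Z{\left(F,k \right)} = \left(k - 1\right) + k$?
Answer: $10726 + 124 \sqrt{2} \approx 10901.0$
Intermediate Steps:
$Z{\left(F,k \right)} = -1 + 2 k$ ($Z{\left(F,k \right)} = \left(-1 + k\right) + k = -1 + 2 k$)
$q = 20$ ($q = 10 \cdot 2 = 20$)
$E = 4 \sqrt{2}$ ($E = \sqrt{\left(2 - -10\right) + 20} = \sqrt{\left(2 + 10\right) + 20} = \sqrt{12 + 20} = \sqrt{32} = 4 \sqrt{2} \approx 5.6569$)
$Z{\left(19,16 \right)} \left(E + 346\right) = \left(-1 + 2 \cdot 16\right) \left(4 \sqrt{2} + 346\right) = \left(-1 + 32\right) \left(346 + 4 \sqrt{2}\right) = 31 \left(346 + 4 \sqrt{2}\right) = 10726 + 124 \sqrt{2}$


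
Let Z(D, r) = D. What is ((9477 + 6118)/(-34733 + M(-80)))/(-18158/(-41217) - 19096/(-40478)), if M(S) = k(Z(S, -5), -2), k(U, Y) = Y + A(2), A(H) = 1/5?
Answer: -65046032542425/132172805036972 ≈ -0.49213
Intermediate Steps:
A(H) = ⅕
k(U, Y) = ⅕ + Y (k(U, Y) = Y + ⅕ = ⅕ + Y)
M(S) = -9/5 (M(S) = ⅕ - 2 = -9/5)
((9477 + 6118)/(-34733 + M(-80)))/(-18158/(-41217) - 19096/(-40478)) = ((9477 + 6118)/(-34733 - 9/5))/(-18158/(-41217) - 19096/(-40478)) = (15595/(-173674/5))/(-18158*(-1/41217) - 19096*(-1/40478)) = (15595*(-5/173674))/(18158/41217 + 9548/20239) = -77975/(173674*761039678/834190863) = -77975/173674*834190863/761039678 = -65046032542425/132172805036972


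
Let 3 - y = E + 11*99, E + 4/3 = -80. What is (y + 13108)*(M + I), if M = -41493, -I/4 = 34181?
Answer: -6471059270/3 ≈ -2.1570e+9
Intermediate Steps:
E = -244/3 (E = -4/3 - 80 = -244/3 ≈ -81.333)
I = -136724 (I = -4*34181 = -136724)
y = -3014/3 (y = 3 - (-244/3 + 11*99) = 3 - (-244/3 + 1089) = 3 - 1*3023/3 = 3 - 3023/3 = -3014/3 ≈ -1004.7)
(y + 13108)*(M + I) = (-3014/3 + 13108)*(-41493 - 136724) = (36310/3)*(-178217) = -6471059270/3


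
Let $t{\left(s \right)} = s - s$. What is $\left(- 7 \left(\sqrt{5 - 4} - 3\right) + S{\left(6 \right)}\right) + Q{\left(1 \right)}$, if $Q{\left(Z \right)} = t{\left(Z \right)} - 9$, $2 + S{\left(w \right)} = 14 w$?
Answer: $87$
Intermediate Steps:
$S{\left(w \right)} = -2 + 14 w$
$t{\left(s \right)} = 0$
$Q{\left(Z \right)} = -9$ ($Q{\left(Z \right)} = 0 - 9 = -9$)
$\left(- 7 \left(\sqrt{5 - 4} - 3\right) + S{\left(6 \right)}\right) + Q{\left(1 \right)} = \left(- 7 \left(\sqrt{5 - 4} - 3\right) + \left(-2 + 14 \cdot 6\right)\right) - 9 = \left(- 7 \left(\sqrt{1} - 3\right) + \left(-2 + 84\right)\right) - 9 = \left(- 7 \left(1 - 3\right) + 82\right) - 9 = \left(\left(-7\right) \left(-2\right) + 82\right) - 9 = \left(14 + 82\right) - 9 = 96 - 9 = 87$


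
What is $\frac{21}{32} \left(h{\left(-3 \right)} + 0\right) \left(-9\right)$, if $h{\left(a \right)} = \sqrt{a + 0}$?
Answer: $- \frac{189 i \sqrt{3}}{32} \approx - 10.23 i$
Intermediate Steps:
$h{\left(a \right)} = \sqrt{a}$
$\frac{21}{32} \left(h{\left(-3 \right)} + 0\right) \left(-9\right) = \frac{21}{32} \left(\sqrt{-3} + 0\right) \left(-9\right) = 21 \cdot \frac{1}{32} \left(i \sqrt{3} + 0\right) \left(-9\right) = \frac{21 i \sqrt{3} \left(-9\right)}{32} = \frac{21 \left(- 9 i \sqrt{3}\right)}{32} = - \frac{189 i \sqrt{3}}{32}$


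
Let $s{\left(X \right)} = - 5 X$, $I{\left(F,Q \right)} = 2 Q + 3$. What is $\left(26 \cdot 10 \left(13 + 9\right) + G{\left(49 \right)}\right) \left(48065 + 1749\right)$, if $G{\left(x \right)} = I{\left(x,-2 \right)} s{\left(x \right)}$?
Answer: $297140510$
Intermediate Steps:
$I{\left(F,Q \right)} = 3 + 2 Q$
$G{\left(x \right)} = 5 x$ ($G{\left(x \right)} = \left(3 + 2 \left(-2\right)\right) \left(- 5 x\right) = \left(3 - 4\right) \left(- 5 x\right) = - \left(-5\right) x = 5 x$)
$\left(26 \cdot 10 \left(13 + 9\right) + G{\left(49 \right)}\right) \left(48065 + 1749\right) = \left(26 \cdot 10 \left(13 + 9\right) + 5 \cdot 49\right) \left(48065 + 1749\right) = \left(260 \cdot 22 + 245\right) 49814 = \left(5720 + 245\right) 49814 = 5965 \cdot 49814 = 297140510$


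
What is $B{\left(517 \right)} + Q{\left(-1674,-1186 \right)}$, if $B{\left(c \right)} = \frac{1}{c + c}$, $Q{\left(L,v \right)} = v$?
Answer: $- \frac{1226323}{1034} \approx -1186.0$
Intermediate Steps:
$B{\left(c \right)} = \frac{1}{2 c}$
$B{\left(517 \right)} + Q{\left(-1674,-1186 \right)} = \frac{1}{2 \cdot 517} - 1186 = \frac{1}{2} \cdot \frac{1}{517} - 1186 = \frac{1}{1034} - 1186 = - \frac{1226323}{1034}$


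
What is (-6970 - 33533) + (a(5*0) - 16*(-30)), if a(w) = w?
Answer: -40023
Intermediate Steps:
(-6970 - 33533) + (a(5*0) - 16*(-30)) = (-6970 - 33533) + (5*0 - 16*(-30)) = -40503 + (0 + 480) = -40503 + 480 = -40023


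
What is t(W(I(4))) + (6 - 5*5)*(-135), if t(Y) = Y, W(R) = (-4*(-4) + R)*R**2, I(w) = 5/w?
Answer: 165885/64 ≈ 2592.0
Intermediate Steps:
W(R) = R**2*(16 + R) (W(R) = (16 + R)*R**2 = R**2*(16 + R))
t(W(I(4))) + (6 - 5*5)*(-135) = (5/4)**2*(16 + 5/4) + (6 - 5*5)*(-135) = (5*(1/4))**2*(16 + 5*(1/4)) + (6 - 25)*(-135) = (5/4)**2*(16 + 5/4) - 19*(-135) = (25/16)*(69/4) + 2565 = 1725/64 + 2565 = 165885/64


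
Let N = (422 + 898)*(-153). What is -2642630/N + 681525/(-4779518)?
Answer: 624642843167/48263572764 ≈ 12.942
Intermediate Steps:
N = -201960 (N = 1320*(-153) = -201960)
-2642630/N + 681525/(-4779518) = -2642630/(-201960) + 681525/(-4779518) = -2642630*(-1/201960) + 681525*(-1/4779518) = 264263/20196 - 681525/4779518 = 624642843167/48263572764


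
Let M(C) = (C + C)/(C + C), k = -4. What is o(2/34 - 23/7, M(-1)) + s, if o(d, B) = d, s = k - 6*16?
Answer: -12284/119 ≈ -103.23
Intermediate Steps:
M(C) = 1 (M(C) = (2*C)/((2*C)) = (2*C)*(1/(2*C)) = 1)
s = -100 (s = -4 - 6*16 = -4 - 96 = -100)
o(2/34 - 23/7, M(-1)) + s = (2/34 - 23/7) - 100 = (2*(1/34) - 23*1/7) - 100 = (1/17 - 23/7) - 100 = -384/119 - 100 = -12284/119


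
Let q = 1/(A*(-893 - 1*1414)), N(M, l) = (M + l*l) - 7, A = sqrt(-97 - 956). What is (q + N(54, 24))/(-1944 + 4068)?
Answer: 623/2124 + I*sqrt(13)/573307956 ≈ 0.29331 + 6.289e-9*I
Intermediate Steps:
A = 9*I*sqrt(13) (A = sqrt(-1053) = 9*I*sqrt(13) ≈ 32.45*I)
N(M, l) = -7 + M + l**2 (N(M, l) = (M + l**2) - 7 = -7 + M + l**2)
q = I*sqrt(13)/269919 (q = 1/(((9*I*sqrt(13)))*(-893 - 1*1414)) = (-I*sqrt(13)/117)/(-893 - 1414) = -I*sqrt(13)/117/(-2307) = -I*sqrt(13)/117*(-1/2307) = I*sqrt(13)/269919 ≈ 1.3358e-5*I)
(q + N(54, 24))/(-1944 + 4068) = (I*sqrt(13)/269919 + (-7 + 54 + 24**2))/(-1944 + 4068) = (I*sqrt(13)/269919 + (-7 + 54 + 576))/2124 = (I*sqrt(13)/269919 + 623)*(1/2124) = (623 + I*sqrt(13)/269919)*(1/2124) = 623/2124 + I*sqrt(13)/573307956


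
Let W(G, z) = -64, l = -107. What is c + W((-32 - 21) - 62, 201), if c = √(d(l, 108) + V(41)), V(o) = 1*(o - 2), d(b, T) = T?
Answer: -64 + 7*√3 ≈ -51.876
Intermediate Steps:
V(o) = -2 + o (V(o) = 1*(-2 + o) = -2 + o)
c = 7*√3 (c = √(108 + (-2 + 41)) = √(108 + 39) = √147 = 7*√3 ≈ 12.124)
c + W((-32 - 21) - 62, 201) = 7*√3 - 64 = -64 + 7*√3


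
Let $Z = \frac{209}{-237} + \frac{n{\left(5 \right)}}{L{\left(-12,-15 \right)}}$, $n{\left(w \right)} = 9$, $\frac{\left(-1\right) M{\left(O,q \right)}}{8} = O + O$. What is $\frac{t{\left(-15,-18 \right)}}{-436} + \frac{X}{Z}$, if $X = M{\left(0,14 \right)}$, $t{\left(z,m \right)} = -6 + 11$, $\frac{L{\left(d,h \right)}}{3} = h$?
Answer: $- \frac{5}{436} \approx -0.011468$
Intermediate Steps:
$L{\left(d,h \right)} = 3 h$
$M{\left(O,q \right)} = - 16 O$ ($M{\left(O,q \right)} = - 8 \left(O + O\right) = - 8 \cdot 2 O = - 16 O$)
$t{\left(z,m \right)} = 5$
$Z = - \frac{1282}{1185}$ ($Z = \frac{209}{-237} + \frac{9}{3 \left(-15\right)} = 209 \left(- \frac{1}{237}\right) + \frac{9}{-45} = - \frac{209}{237} + 9 \left(- \frac{1}{45}\right) = - \frac{209}{237} - \frac{1}{5} = - \frac{1282}{1185} \approx -1.0819$)
$X = 0$ ($X = \left(-16\right) 0 = 0$)
$\frac{t{\left(-15,-18 \right)}}{-436} + \frac{X}{Z} = \frac{5}{-436} + \frac{0}{- \frac{1282}{1185}} = 5 \left(- \frac{1}{436}\right) + 0 \left(- \frac{1185}{1282}\right) = - \frac{5}{436} + 0 = - \frac{5}{436}$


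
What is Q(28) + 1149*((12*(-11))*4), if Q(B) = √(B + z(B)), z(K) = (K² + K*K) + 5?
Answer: -606672 + √1601 ≈ -6.0663e+5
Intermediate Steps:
z(K) = 5 + 2*K² (z(K) = (K² + K²) + 5 = 2*K² + 5 = 5 + 2*K²)
Q(B) = √(5 + B + 2*B²) (Q(B) = √(B + (5 + 2*B²)) = √(5 + B + 2*B²))
Q(28) + 1149*((12*(-11))*4) = √(5 + 28 + 2*28²) + 1149*((12*(-11))*4) = √(5 + 28 + 2*784) + 1149*(-132*4) = √(5 + 28 + 1568) + 1149*(-528) = √1601 - 606672 = -606672 + √1601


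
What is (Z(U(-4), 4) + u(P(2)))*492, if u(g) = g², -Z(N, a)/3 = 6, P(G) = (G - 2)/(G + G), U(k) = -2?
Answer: -8856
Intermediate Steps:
P(G) = (-2 + G)/(2*G) (P(G) = (-2 + G)/((2*G)) = (-2 + G)*(1/(2*G)) = (-2 + G)/(2*G))
Z(N, a) = -18 (Z(N, a) = -3*6 = -18)
(Z(U(-4), 4) + u(P(2)))*492 = (-18 + ((½)*(-2 + 2)/2)²)*492 = (-18 + ((½)*(½)*0)²)*492 = (-18 + 0²)*492 = (-18 + 0)*492 = -18*492 = -8856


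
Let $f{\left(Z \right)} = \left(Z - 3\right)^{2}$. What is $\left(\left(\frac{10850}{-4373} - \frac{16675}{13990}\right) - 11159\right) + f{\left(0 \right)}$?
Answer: $- \frac{136472484355}{12235654} \approx -11154.0$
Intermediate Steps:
$f{\left(Z \right)} = \left(-3 + Z\right)^{2}$
$\left(\left(\frac{10850}{-4373} - \frac{16675}{13990}\right) - 11159\right) + f{\left(0 \right)} = \left(\left(\frac{10850}{-4373} - \frac{16675}{13990}\right) - 11159\right) + \left(-3 + 0\right)^{2} = \left(\left(10850 \left(- \frac{1}{4373}\right) - \frac{3335}{2798}\right) - 11159\right) + \left(-3\right)^{2} = \left(\left(- \frac{10850}{4373} - \frac{3335}{2798}\right) - 11159\right) + 9 = \left(- \frac{44942255}{12235654} - 11159\right) + 9 = - \frac{136582605241}{12235654} + 9 = - \frac{136472484355}{12235654}$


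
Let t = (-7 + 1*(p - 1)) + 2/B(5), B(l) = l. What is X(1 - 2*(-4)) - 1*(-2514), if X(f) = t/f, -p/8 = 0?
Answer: 113092/45 ≈ 2513.2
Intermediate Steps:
p = 0 (p = -8*0 = 0)
t = -38/5 (t = (-7 + 1*(0 - 1)) + 2/5 = (-7 + 1*(-1)) + 2*(1/5) = (-7 - 1) + 2/5 = -8 + 2/5 = -38/5 ≈ -7.6000)
X(f) = -38/(5*f)
X(1 - 2*(-4)) - 1*(-2514) = -38/(5*(1 - 2*(-4))) - 1*(-2514) = -38/(5*(1 + 8)) + 2514 = -38/5/9 + 2514 = -38/5*1/9 + 2514 = -38/45 + 2514 = 113092/45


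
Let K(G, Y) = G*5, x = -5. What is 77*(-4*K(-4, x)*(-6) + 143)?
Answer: -25949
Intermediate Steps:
K(G, Y) = 5*G
77*(-4*K(-4, x)*(-6) + 143) = 77*(-20*(-4)*(-6) + 143) = 77*(-4*(-20)*(-6) + 143) = 77*(80*(-6) + 143) = 77*(-480 + 143) = 77*(-337) = -25949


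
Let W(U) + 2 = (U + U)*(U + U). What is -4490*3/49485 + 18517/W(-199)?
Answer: -81157413/522568198 ≈ -0.15530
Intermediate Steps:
W(U) = -2 + 4*U² (W(U) = -2 + (U + U)*(U + U) = -2 + (2*U)*(2*U) = -2 + 4*U²)
-4490*3/49485 + 18517/W(-199) = -4490*3/49485 + 18517/(-2 + 4*(-199)²) = -13470*1/49485 + 18517/(-2 + 4*39601) = -898/3299 + 18517/(-2 + 158404) = -898/3299 + 18517/158402 = -81157413/522568198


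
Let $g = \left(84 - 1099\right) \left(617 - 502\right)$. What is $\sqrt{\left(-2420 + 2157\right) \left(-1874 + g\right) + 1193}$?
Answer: $\sqrt{31192730} \approx 5585.0$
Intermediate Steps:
$g = -116725$ ($g = - 1015 \left(617 - 502\right) = \left(-1015\right) 115 = -116725$)
$\sqrt{\left(-2420 + 2157\right) \left(-1874 + g\right) + 1193} = \sqrt{\left(-2420 + 2157\right) \left(-1874 - 116725\right) + 1193} = \sqrt{\left(-263\right) \left(-118599\right) + 1193} = \sqrt{31191537 + 1193} = \sqrt{31192730}$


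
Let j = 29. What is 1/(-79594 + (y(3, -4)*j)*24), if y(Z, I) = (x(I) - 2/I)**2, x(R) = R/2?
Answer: -1/78028 ≈ -1.2816e-5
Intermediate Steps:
x(R) = R/2 (x(R) = R*(1/2) = R/2)
y(Z, I) = (I/2 - 2/I)**2
1/(-79594 + (y(3, -4)*j)*24) = 1/(-79594 + (((1/4)*(-4 + (-4)**2)**2/(-4)**2)*29)*24) = 1/(-79594 + (((1/4)*(1/16)*(-4 + 16)**2)*29)*24) = 1/(-79594 + (((1/4)*(1/16)*12**2)*29)*24) = 1/(-79594 + (((1/4)*(1/16)*144)*29)*24) = 1/(-79594 + ((9/4)*29)*24) = 1/(-79594 + (261/4)*24) = 1/(-79594 + 1566) = 1/(-78028) = -1/78028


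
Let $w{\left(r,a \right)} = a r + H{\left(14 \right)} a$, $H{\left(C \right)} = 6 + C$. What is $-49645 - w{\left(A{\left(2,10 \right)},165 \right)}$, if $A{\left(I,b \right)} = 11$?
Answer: $-54760$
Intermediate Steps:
$w{\left(r,a \right)} = 20 a + a r$ ($w{\left(r,a \right)} = a r + \left(6 + 14\right) a = a r + 20 a = 20 a + a r$)
$-49645 - w{\left(A{\left(2,10 \right)},165 \right)} = -49645 - 165 \left(20 + 11\right) = -49645 - 165 \cdot 31 = -49645 - 5115 = -54760$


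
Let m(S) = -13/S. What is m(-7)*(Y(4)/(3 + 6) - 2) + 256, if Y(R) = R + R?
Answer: 15998/63 ≈ 253.94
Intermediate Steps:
Y(R) = 2*R
m(-7)*(Y(4)/(3 + 6) - 2) + 256 = (-13/(-7))*((2*4)/(3 + 6) - 2) + 256 = (-13*(-⅐))*(8/9 - 2) + 256 = 13*((⅑)*8 - 2)/7 + 256 = 13*(8/9 - 2)/7 + 256 = (13/7)*(-10/9) + 256 = -130/63 + 256 = 15998/63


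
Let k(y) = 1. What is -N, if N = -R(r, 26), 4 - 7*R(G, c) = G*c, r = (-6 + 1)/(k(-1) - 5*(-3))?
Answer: 97/56 ≈ 1.7321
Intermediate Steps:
r = -5/16 (r = (-6 + 1)/(1 - 5*(-3)) = -5/(1 + 15) = -5/16 ≈ -0.31250)
R(G, c) = 4/7 - G*c/7
N = -97/56 (N = -(4/7 - ⅐*(-5/16)*26) = -(4/7 + 65/56) = -1*97/56 = -97/56 ≈ -1.7321)
-N = -1*(-97/56) = 97/56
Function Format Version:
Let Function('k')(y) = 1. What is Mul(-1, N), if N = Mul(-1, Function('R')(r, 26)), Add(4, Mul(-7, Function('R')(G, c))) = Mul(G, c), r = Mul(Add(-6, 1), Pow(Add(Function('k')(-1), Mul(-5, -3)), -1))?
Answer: Rational(97, 56) ≈ 1.7321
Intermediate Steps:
r = Rational(-5, 16) (r = Mul(Add(-6, 1), Pow(Add(1, Mul(-5, -3)), -1)) = Mul(-5, Pow(Add(1, 15), -1)) = Mul(-5, Pow(16, -1)) = Mul(-5, Rational(1, 16)) = Rational(-5, 16) ≈ -0.31250)
Function('R')(G, c) = Add(Rational(4, 7), Mul(Rational(-1, 7), G, c)) (Function('R')(G, c) = Add(Rational(4, 7), Mul(Rational(-1, 7), Mul(G, c))) = Add(Rational(4, 7), Mul(Rational(-1, 7), G, c)))
N = Rational(-97, 56) (N = Mul(-1, Add(Rational(4, 7), Mul(Rational(-1, 7), Rational(-5, 16), 26))) = Mul(-1, Add(Rational(4, 7), Rational(65, 56))) = Mul(-1, Rational(97, 56)) = Rational(-97, 56) ≈ -1.7321)
Mul(-1, N) = Mul(-1, Rational(-97, 56)) = Rational(97, 56)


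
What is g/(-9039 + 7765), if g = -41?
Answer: 41/1274 ≈ 0.032182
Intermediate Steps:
g/(-9039 + 7765) = -41/(-9039 + 7765) = -41/(-1274) = -41*(-1/1274) = 41/1274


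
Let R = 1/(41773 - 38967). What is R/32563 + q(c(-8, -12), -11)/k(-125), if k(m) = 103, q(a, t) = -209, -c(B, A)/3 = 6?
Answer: -19096701499/9411293134 ≈ -2.0291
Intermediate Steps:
c(B, A) = -18 (c(B, A) = -3*6 = -18)
R = 1/2806 ≈ 0.00035638
R/32563 + q(c(-8, -12), -11)/k(-125) = (1/2806)/32563 - 209/103 = (1/2806)*(1/32563) - 209*1/103 = 1/91371778 - 209/103 = -19096701499/9411293134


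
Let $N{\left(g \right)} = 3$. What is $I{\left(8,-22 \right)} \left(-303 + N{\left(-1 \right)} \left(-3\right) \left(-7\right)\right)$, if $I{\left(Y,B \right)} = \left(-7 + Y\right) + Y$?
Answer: $-2160$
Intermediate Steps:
$I{\left(Y,B \right)} = -7 + 2 Y$
$I{\left(8,-22 \right)} \left(-303 + N{\left(-1 \right)} \left(-3\right) \left(-7\right)\right) = \left(-7 + 2 \cdot 8\right) \left(-303 + 3 \left(-3\right) \left(-7\right)\right) = \left(-7 + 16\right) \left(-303 - -63\right) = 9 \left(-303 + 63\right) = 9 \left(-240\right) = -2160$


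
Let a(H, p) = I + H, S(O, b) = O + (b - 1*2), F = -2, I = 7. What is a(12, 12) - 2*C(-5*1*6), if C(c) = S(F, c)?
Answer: 87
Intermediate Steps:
S(O, b) = -2 + O + b (S(O, b) = O + (b - 2) = O + (-2 + b) = -2 + O + b)
a(H, p) = 7 + H
C(c) = -4 + c (C(c) = -2 - 2 + c = -4 + c)
a(12, 12) - 2*C(-5*1*6) = (7 + 12) - 2*(-4 - 5*1*6) = 19 - 2*(-4 - 5*6) = 19 - 2*(-4 - 30) = 19 - 2*(-34) = 19 + 68 = 87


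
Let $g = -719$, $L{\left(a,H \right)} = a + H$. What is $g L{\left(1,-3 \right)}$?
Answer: $1438$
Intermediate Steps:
$L{\left(a,H \right)} = H + a$
$g L{\left(1,-3 \right)} = - 719 \left(-3 + 1\right) = \left(-719\right) \left(-2\right) = 1438$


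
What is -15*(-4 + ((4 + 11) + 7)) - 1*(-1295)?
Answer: 1025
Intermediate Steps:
-15*(-4 + ((4 + 11) + 7)) - 1*(-1295) = -15*(-4 + (15 + 7)) + 1295 = -15*(-4 + 22) + 1295 = -15*18 + 1295 = -270 + 1295 = 1025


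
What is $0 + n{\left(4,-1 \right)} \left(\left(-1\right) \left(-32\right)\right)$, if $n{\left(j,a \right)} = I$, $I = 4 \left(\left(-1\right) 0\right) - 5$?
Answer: $-160$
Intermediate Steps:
$I = -5$ ($I = 4 \cdot 0 - 5 = 0 - 5 = -5$)
$n{\left(j,a \right)} = -5$
$0 + n{\left(4,-1 \right)} \left(\left(-1\right) \left(-32\right)\right) = 0 - 5 \left(\left(-1\right) \left(-32\right)\right) = 0 - 160 = -160$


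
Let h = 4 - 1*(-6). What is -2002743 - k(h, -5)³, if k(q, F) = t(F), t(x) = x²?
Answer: -2018368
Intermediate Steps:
h = 10 (h = 4 + 6 = 10)
k(q, F) = F²
-2002743 - k(h, -5)³ = -2002743 - ((-5)²)³ = -2002743 - 1*25³ = -2002743 - 1*15625 = -2002743 - 15625 = -2018368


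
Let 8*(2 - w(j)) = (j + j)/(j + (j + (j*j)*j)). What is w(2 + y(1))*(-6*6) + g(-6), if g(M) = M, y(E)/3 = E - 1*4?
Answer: -1323/17 ≈ -77.823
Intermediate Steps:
y(E) = -12 + 3*E (y(E) = 3*(E - 1*4) = 3*(E - 4) = 3*(-4 + E) = -12 + 3*E)
w(j) = 2 - j/(4*(j**3 + 2*j)) (w(j) = 2 - (j + j)/(8*(j + (j + (j*j)*j))) = 2 - 2*j/(8*(j + (j + j**2*j))) = 2 - 2*j/(8*(j + (j + j**3))) = 2 - 2*j/(8*(j**3 + 2*j)) = 2 - j/(4*(j**3 + 2*j)))
w(2 + y(1))*(-6*6) + g(-6) = ((15 + 8*(2 + (-12 + 3*1))**2)/(4*(2 + (2 + (-12 + 3*1))**2)))*(-6*6) - 6 = ((15 + 8*(2 + (-12 + 3))**2)/(4*(2 + (2 + (-12 + 3))**2)))*(-36) - 6 = ((15 + 8*(2 - 9)**2)/(4*(2 + (2 - 9)**2)))*(-36) - 6 = ((15 + 8*(-7)**2)/(4*(2 + (-7)**2)))*(-36) - 6 = ((15 + 8*49)/(4*(2 + 49)))*(-36) - 6 = ((1/4)*(15 + 392)/51)*(-36) - 6 = ((1/4)*(1/51)*407)*(-36) - 6 = (407/204)*(-36) - 6 = -1221/17 - 6 = -1323/17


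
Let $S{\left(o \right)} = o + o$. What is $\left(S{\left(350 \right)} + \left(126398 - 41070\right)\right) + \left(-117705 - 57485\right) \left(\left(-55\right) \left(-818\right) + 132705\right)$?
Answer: $-31130301022$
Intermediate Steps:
$S{\left(o \right)} = 2 o$
$\left(S{\left(350 \right)} + \left(126398 - 41070\right)\right) + \left(-117705 - 57485\right) \left(\left(-55\right) \left(-818\right) + 132705\right) = \left(2 \cdot 350 + \left(126398 - 41070\right)\right) + \left(-117705 - 57485\right) \left(\left(-55\right) \left(-818\right) + 132705\right) = \left(700 + \left(126398 - 41070\right)\right) - 175190 \left(44990 + 132705\right) = \left(700 + 85328\right) - 31130387050 = 86028 - 31130387050 = -31130301022$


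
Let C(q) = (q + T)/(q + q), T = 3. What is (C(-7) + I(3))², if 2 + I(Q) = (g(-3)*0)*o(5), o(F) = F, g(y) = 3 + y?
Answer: 144/49 ≈ 2.9388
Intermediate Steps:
I(Q) = -2 (I(Q) = -2 + ((3 - 3)*0)*5 = -2 + (0*0)*5 = -2 + 0*5 = -2 + 0 = -2)
C(q) = (3 + q)/(2*q) (C(q) = (q + 3)/(q + q) = (3 + q)/((2*q)) = (3 + q)*(1/(2*q)) = (3 + q)/(2*q))
(C(-7) + I(3))² = ((½)*(3 - 7)/(-7) - 2)² = ((½)*(-⅐)*(-4) - 2)² = (2/7 - 2)² = (-12/7)² = 144/49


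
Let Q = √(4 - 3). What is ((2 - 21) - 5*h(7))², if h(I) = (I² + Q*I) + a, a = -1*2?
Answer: 83521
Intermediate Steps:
a = -2
Q = 1 (Q = √1 = 1)
h(I) = -2 + I + I² (h(I) = (I² + 1*I) - 2 = (I² + I) - 2 = (I + I²) - 2 = -2 + I + I²)
((2 - 21) - 5*h(7))² = ((2 - 21) - 5*(-2 + 7 + 7²))² = (-19 - 5*(-2 + 7 + 49))² = (-19 - 5*54)² = (-19 - 270)² = (-289)² = 83521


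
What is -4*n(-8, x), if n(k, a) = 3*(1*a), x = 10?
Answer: -120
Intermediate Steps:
n(k, a) = 3*a
-4*n(-8, x) = -12*10 = -4*30 = -120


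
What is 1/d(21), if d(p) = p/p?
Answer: 1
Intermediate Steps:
d(p) = 1
1/d(21) = 1/1 = 1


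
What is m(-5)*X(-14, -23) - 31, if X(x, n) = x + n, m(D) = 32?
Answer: -1215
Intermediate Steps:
X(x, n) = n + x
m(-5)*X(-14, -23) - 31 = 32*(-23 - 14) - 31 = 32*(-37) - 31 = -1184 - 31 = -1215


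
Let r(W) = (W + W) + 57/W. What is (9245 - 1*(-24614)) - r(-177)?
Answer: 2018586/59 ≈ 34213.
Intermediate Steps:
r(W) = 2*W + 57/W
(9245 - 1*(-24614)) - r(-177) = (9245 - 1*(-24614)) - (2*(-177) + 57/(-177)) = (9245 + 24614) - (-354 + 57*(-1/177)) = 33859 - (-354 - 19/59) = 33859 - 1*(-20905/59) = 33859 + 20905/59 = 2018586/59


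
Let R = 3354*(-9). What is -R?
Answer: 30186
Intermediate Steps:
R = -30186
-R = -1*(-30186) = 30186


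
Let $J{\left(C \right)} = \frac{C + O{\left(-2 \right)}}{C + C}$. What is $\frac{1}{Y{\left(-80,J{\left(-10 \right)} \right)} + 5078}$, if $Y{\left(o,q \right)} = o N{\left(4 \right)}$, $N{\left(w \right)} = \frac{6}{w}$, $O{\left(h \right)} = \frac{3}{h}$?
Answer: $\frac{1}{4958} \approx 0.00020169$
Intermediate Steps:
$J{\left(C \right)} = \frac{- \frac{3}{2} + C}{2 C}$ ($J{\left(C \right)} = \frac{C + \frac{3}{-2}}{C + C} = \frac{C + 3 \left(- \frac{1}{2}\right)}{2 C} = \left(C - \frac{3}{2}\right) \frac{1}{2 C} = \left(- \frac{3}{2} + C\right) \frac{1}{2 C} = \frac{- \frac{3}{2} + C}{2 C}$)
$Y{\left(o,q \right)} = \frac{3 o}{2}$ ($Y{\left(o,q \right)} = o \frac{6}{4} = o 6 \cdot \frac{1}{4} = o \frac{3}{2} = \frac{3 o}{2}$)
$\frac{1}{Y{\left(-80,J{\left(-10 \right)} \right)} + 5078} = \frac{1}{\frac{3}{2} \left(-80\right) + 5078} = \frac{1}{-120 + 5078} = \frac{1}{4958}$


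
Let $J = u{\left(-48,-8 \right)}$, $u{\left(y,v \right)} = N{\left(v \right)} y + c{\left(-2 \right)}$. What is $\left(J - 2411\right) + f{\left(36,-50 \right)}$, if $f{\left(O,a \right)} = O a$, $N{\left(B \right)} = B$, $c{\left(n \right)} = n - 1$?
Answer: $-3830$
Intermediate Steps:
$c{\left(n \right)} = -1 + n$ ($c{\left(n \right)} = n - 1 = -1 + n$)
$u{\left(y,v \right)} = -3 + v y$ ($u{\left(y,v \right)} = v y - 3 = -3 + v y$)
$J = 381$ ($J = -3 - -384 = -3 + 384 = 381$)
$\left(J - 2411\right) + f{\left(36,-50 \right)} = \left(381 - 2411\right) + 36 \left(-50\right) = -2030 - 1800 = -3830$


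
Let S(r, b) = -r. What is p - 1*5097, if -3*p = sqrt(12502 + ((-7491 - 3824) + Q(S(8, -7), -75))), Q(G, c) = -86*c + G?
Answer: -5097 - sqrt(7629)/3 ≈ -5126.1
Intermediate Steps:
Q(G, c) = G - 86*c
p = -sqrt(7629)/3 (p = -sqrt(12502 + ((-7491 - 3824) + (-1*8 - 86*(-75))))/3 = -sqrt(12502 + (-11315 + (-8 + 6450)))/3 = -sqrt(12502 + (-11315 + 6442))/3 = -sqrt(12502 - 4873)/3 = -sqrt(7629)/3 ≈ -29.115)
p - 1*5097 = -sqrt(7629)/3 - 1*5097 = -sqrt(7629)/3 - 5097 = -5097 - sqrt(7629)/3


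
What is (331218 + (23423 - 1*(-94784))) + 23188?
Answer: 472613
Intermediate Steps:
(331218 + (23423 - 1*(-94784))) + 23188 = (331218 + (23423 + 94784)) + 23188 = (331218 + 118207) + 23188 = 449425 + 23188 = 472613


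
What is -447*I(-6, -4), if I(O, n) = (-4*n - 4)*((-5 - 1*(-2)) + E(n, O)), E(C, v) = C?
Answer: 37548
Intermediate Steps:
I(O, n) = (-4 - 4*n)*(-3 + n) (I(O, n) = (-4*n - 4)*((-5 - 1*(-2)) + n) = (-4 - 4*n)*((-5 + 2) + n) = (-4 - 4*n)*(-3 + n))
-447*I(-6, -4) = -447*(12 - 4*(-4)² + 8*(-4)) = -447*(12 - 4*16 - 32) = -447*(12 - 64 - 32) = -447*(-84) = 37548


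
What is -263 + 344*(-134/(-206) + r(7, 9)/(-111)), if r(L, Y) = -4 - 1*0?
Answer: -306823/11433 ≈ -26.837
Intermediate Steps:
r(L, Y) = -4 (r(L, Y) = -4 + 0 = -4)
-263 + 344*(-134/(-206) + r(7, 9)/(-111)) = -263 + 344*(-134/(-206) - 4/(-111)) = -263 + 344*(-134*(-1/206) - 4*(-1/111)) = -263 + 344*(67/103 + 4/111) = -263 + 344*(7849/11433) = -263 + 2700056/11433 = -306823/11433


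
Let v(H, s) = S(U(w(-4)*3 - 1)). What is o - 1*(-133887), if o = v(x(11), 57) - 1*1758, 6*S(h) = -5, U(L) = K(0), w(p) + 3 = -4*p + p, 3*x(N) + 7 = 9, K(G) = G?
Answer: 792769/6 ≈ 1.3213e+5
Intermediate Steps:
x(N) = ⅔ (x(N) = -7/3 + (⅓)*9 = -7/3 + 3 = ⅔)
w(p) = -3 - 3*p (w(p) = -3 + (-4*p + p) = -3 - 3*p)
U(L) = 0
S(h) = -⅚ (S(h) = (⅙)*(-5) = -⅚)
v(H, s) = -⅚
o = -10553/6 (o = -⅚ - 1*1758 = -⅚ - 1758 = -10553/6 ≈ -1758.8)
o - 1*(-133887) = -10553/6 - 1*(-133887) = -10553/6 + 133887 = 792769/6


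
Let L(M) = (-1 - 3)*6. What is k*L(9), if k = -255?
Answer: 6120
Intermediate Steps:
L(M) = -24 (L(M) = -4*6 = -24)
k*L(9) = -255*(-24) = 6120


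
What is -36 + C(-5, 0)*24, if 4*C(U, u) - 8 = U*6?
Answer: -168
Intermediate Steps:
C(U, u) = 2 + 3*U/2 (C(U, u) = 2 + (U*6)/4 = 2 + (6*U)/4 = 2 + 3*U/2)
-36 + C(-5, 0)*24 = -36 + (2 + (3/2)*(-5))*24 = -36 + (2 - 15/2)*24 = -36 - 11/2*24 = -36 - 132 = -168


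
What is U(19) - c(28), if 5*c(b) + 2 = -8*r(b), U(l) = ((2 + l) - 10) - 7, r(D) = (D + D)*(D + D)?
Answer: 5022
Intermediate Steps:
r(D) = 4*D**2 (r(D) = (2*D)*(2*D) = 4*D**2)
U(l) = -15 + l (U(l) = (-8 + l) - 7 = -15 + l)
c(b) = -2/5 - 32*b**2/5 (c(b) = -2/5 + (-32*b**2)/5 = -2/5 - 32*b**2/5)
U(19) - c(28) = (-15 + 19) - (-2/5 - 32/5*28**2) = 4 - (-2/5 - 32/5*784) = 4 - (-2/5 - 25088/5) = 4 - 1*(-5018) = 4 + 5018 = 5022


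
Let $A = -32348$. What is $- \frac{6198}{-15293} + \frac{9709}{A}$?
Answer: $\frac{52013167}{494697964} \approx 0.10514$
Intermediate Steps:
$- \frac{6198}{-15293} + \frac{9709}{A} = - \frac{6198}{-15293} + \frac{9709}{-32348} = \left(-6198\right) \left(- \frac{1}{15293}\right) + 9709 \left(- \frac{1}{32348}\right) = \frac{6198}{15293} - \frac{9709}{32348} = \frac{52013167}{494697964}$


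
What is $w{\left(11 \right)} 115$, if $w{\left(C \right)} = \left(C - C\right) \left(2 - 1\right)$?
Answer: $0$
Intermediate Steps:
$w{\left(C \right)} = 0$ ($w{\left(C \right)} = 0 \cdot 1 = 0$)
$w{\left(11 \right)} 115 = 0 \cdot 115 = 0$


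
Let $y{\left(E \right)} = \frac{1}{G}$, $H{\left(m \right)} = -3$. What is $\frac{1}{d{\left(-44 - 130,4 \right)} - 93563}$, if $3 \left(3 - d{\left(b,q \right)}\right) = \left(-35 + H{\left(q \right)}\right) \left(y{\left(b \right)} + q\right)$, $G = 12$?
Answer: $- \frac{18}{1683149} \approx -1.0694 \cdot 10^{-5}$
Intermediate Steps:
$y{\left(E \right)} = \frac{1}{12}$
$d{\left(b,q \right)} = \frac{73}{18} + \frac{38 q}{3}$ ($d{\left(b,q \right)} = 3 - \frac{\left(-35 - 3\right) \left(\frac{1}{12} + q\right)}{3} = 3 - \frac{\left(-38\right) \left(\frac{1}{12} + q\right)}{3} = 3 - \frac{- \frac{19}{6} - 38 q}{3} = 3 + \left(\frac{19}{18} + \frac{38 q}{3}\right) = \frac{73}{18} + \frac{38 q}{3}$)
$\frac{1}{d{\left(-44 - 130,4 \right)} - 93563} = \frac{1}{\left(\frac{73}{18} + \frac{38}{3} \cdot 4\right) - 93563} = \frac{1}{\left(\frac{73}{18} + \frac{152}{3}\right) - 93563} = \frac{1}{\frac{985}{18} - 93563} = \frac{1}{- \frac{1683149}{18}} = - \frac{18}{1683149}$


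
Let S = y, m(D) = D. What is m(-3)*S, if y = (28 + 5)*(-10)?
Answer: 990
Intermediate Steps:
y = -330 (y = 33*(-10) = -330)
S = -330
m(-3)*S = -3*(-330) = 990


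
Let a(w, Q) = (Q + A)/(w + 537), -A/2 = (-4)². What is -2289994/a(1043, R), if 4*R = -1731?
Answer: 14472762080/1859 ≈ 7.7852e+6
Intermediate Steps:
A = -32 (A = -2*(-4)² = -2*16 = -32)
R = -1731/4 (R = (¼)*(-1731) = -1731/4 ≈ -432.75)
a(w, Q) = (-32 + Q)/(537 + w) (a(w, Q) = (Q - 32)/(w + 537) = (-32 + Q)/(537 + w))
-2289994/a(1043, R) = -2289994*(537 + 1043)/(-32 - 1731/4) = -2289994/(-1859/4/1580) = -2289994/((1/1580)*(-1859/4)) = -2289994/(-1859/6320) = -2289994*(-6320/1859) = 14472762080/1859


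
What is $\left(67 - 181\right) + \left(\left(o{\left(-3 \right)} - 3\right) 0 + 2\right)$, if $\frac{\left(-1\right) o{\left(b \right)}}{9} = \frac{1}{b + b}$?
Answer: $-112$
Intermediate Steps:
$o{\left(b \right)} = - \frac{9}{2 b}$ ($o{\left(b \right)} = - \frac{9}{b + b} = - \frac{9}{2 b}$)
$\left(67 - 181\right) + \left(\left(o{\left(-3 \right)} - 3\right) 0 + 2\right) = \left(67 - 181\right) + \left(\left(- \frac{9}{2 \left(-3\right)} - 3\right) 0 + 2\right) = -114 + \left(\left(\left(- \frac{9}{2}\right) \left(- \frac{1}{3}\right) - 3\right) 0 + 2\right) = -114 + \left(\left(\frac{3}{2} - 3\right) 0 + 2\right) = -114 + \left(\left(- \frac{3}{2}\right) 0 + 2\right) = -114 + \left(0 + 2\right) = -114 + 2 = -112$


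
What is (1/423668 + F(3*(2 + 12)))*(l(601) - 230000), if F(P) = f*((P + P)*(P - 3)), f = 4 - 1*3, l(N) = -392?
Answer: -79942358981662/105917 ≈ -7.5476e+8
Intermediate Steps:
f = 1 (f = 4 - 3 = 1)
F(P) = 2*P*(-3 + P) (F(P) = 1*((P + P)*(P - 3)) = 1*((2*P)*(-3 + P)) = 1*(2*P*(-3 + P)) = 2*P*(-3 + P))
(1/423668 + F(3*(2 + 12)))*(l(601) - 230000) = (1/423668 + 2*(3*(2 + 12))*(-3 + 3*(2 + 12)))*(-392 - 230000) = (1/423668 + 2*(3*14)*(-3 + 3*14))*(-230392) = (1/423668 + 2*42*(-3 + 42))*(-230392) = (1/423668 + 2*42*39)*(-230392) = (1/423668 + 3276)*(-230392) = (1387936369/423668)*(-230392) = -79942358981662/105917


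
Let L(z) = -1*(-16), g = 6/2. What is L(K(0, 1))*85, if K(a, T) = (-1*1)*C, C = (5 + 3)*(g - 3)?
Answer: 1360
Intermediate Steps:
g = 3 (g = 6*(½) = 3)
C = 0 (C = (5 + 3)*(3 - 3) = 8*0 = 0)
K(a, T) = 0 (K(a, T) = -1*1*0 = -1*0 = 0)
L(z) = 16
L(K(0, 1))*85 = 16*85 = 1360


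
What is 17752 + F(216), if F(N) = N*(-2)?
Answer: 17320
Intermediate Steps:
F(N) = -2*N
17752 + F(216) = 17752 - 2*216 = 17752 - 432 = 17320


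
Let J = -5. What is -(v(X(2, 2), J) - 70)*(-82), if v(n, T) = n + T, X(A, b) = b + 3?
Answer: -5740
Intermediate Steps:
X(A, b) = 3 + b
v(n, T) = T + n
-(v(X(2, 2), J) - 70)*(-82) = -((-5 + (3 + 2)) - 70)*(-82) = -((-5 + 5) - 70)*(-82) = -(0 - 70)*(-82) = -(-70)*(-82) = -1*5740 = -5740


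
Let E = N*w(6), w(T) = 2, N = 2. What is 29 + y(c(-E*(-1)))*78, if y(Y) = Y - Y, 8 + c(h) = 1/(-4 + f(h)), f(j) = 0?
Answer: 29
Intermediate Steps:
E = 4 (E = 2*2 = 4)
c(h) = -33/4 (c(h) = -8 + 1/(-4 + 0) = -8 + 1/(-4) = -8 - 1/4 = -33/4)
y(Y) = 0
29 + y(c(-E*(-1)))*78 = 29 + 0*78 = 29 + 0 = 29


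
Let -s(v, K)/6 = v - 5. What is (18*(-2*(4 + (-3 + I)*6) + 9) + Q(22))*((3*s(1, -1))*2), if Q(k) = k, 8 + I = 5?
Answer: 192384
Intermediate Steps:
s(v, K) = 30 - 6*v (s(v, K) = -6*(v - 5) = -6*(-5 + v) = 30 - 6*v)
I = -3 (I = -8 + 5 = -3)
(18*(-2*(4 + (-3 + I)*6) + 9) + Q(22))*((3*s(1, -1))*2) = (18*(-2*(4 + (-3 - 3)*6) + 9) + 22)*((3*(30 - 6*1))*2) = (18*(-2*(4 - 6*6) + 9) + 22)*((3*(30 - 6))*2) = (18*(-2*(4 - 36) + 9) + 22)*((3*24)*2) = (18*(-2*(-32) + 9) + 22)*(72*2) = (18*(64 + 9) + 22)*144 = (18*73 + 22)*144 = (1314 + 22)*144 = 1336*144 = 192384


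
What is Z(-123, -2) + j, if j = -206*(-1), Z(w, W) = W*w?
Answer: 452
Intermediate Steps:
j = 206
Z(-123, -2) + j = -2*(-123) + 206 = 246 + 206 = 452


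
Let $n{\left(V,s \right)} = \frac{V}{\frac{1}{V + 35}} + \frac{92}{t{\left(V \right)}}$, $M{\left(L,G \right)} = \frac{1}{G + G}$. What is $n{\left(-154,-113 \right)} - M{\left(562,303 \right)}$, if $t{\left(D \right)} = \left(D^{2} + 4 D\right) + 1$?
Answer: $\frac{256549481807}{13999206} \approx 18326.0$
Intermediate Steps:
$M{\left(L,G \right)} = \frac{1}{2 G}$
$t{\left(D \right)} = 1 + D^{2} + 4 D$
$n{\left(V,s \right)} = \frac{92}{1 + V^{2} + 4 V} + V \left(35 + V\right)$ ($n{\left(V,s \right)} = \frac{V}{\frac{1}{V + 35}} + \frac{92}{1 + V^{2} + 4 V} = \frac{V}{\frac{1}{35 + V}} + \frac{92}{1 + V^{2} + 4 V} = V \left(35 + V\right) + \frac{92}{1 + V^{2} + 4 V} = \frac{92}{1 + V^{2} + 4 V} + V \left(35 + V\right)$)
$n{\left(-154,-113 \right)} - M{\left(562,303 \right)} = \frac{92 - 154 \left(35 - 154\right) \left(1 + \left(-154\right)^{2} + 4 \left(-154\right)\right)}{1 + \left(-154\right)^{2} + 4 \left(-154\right)} - \frac{1}{2 \cdot 303} = \frac{92 - - 18326 \left(1 + 23716 - 616\right)}{1 + 23716 - 616} - \frac{1}{2} \cdot \frac{1}{303} = \frac{92 - \left(-18326\right) 23101}{23101} - \frac{1}{606} = \frac{92 + 423348926}{23101} - \frac{1}{606} = \frac{1}{23101} \cdot 423349018 - \frac{1}{606} = \frac{423349018}{23101} - \frac{1}{606} = \frac{256549481807}{13999206}$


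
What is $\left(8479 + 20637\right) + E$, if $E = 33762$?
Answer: $62878$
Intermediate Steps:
$\left(8479 + 20637\right) + E = \left(8479 + 20637\right) + 33762 = 29116 + 33762 = 62878$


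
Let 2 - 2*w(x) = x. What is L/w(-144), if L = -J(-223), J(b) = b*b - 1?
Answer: -49728/73 ≈ -681.21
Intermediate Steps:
w(x) = 1 - x/2
J(b) = -1 + b² (J(b) = b² - 1 = -1 + b²)
L = -49728 (L = -(-1 + (-223)²) = -(-1 + 49729) = -1*49728 = -49728)
L/w(-144) = -49728/(1 - ½*(-144)) = -49728/(1 + 72) = -49728/73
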